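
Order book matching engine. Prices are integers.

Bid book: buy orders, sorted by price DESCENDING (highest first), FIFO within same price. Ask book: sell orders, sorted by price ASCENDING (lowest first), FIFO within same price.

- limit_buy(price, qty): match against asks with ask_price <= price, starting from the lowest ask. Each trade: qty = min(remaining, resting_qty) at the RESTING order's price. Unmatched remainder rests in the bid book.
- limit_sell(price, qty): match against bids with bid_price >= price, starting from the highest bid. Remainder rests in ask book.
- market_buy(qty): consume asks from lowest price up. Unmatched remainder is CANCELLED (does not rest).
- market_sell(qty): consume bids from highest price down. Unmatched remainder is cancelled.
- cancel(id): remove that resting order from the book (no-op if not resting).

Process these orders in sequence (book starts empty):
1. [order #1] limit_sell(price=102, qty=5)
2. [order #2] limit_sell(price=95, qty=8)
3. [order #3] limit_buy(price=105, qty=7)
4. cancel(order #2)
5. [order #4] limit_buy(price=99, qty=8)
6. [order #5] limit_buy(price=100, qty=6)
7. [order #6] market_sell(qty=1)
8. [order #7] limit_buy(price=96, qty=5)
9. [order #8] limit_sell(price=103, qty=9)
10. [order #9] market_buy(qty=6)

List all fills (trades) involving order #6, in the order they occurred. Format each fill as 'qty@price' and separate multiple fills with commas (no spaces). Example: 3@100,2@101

Answer: 1@100

Derivation:
After op 1 [order #1] limit_sell(price=102, qty=5): fills=none; bids=[-] asks=[#1:5@102]
After op 2 [order #2] limit_sell(price=95, qty=8): fills=none; bids=[-] asks=[#2:8@95 #1:5@102]
After op 3 [order #3] limit_buy(price=105, qty=7): fills=#3x#2:7@95; bids=[-] asks=[#2:1@95 #1:5@102]
After op 4 cancel(order #2): fills=none; bids=[-] asks=[#1:5@102]
After op 5 [order #4] limit_buy(price=99, qty=8): fills=none; bids=[#4:8@99] asks=[#1:5@102]
After op 6 [order #5] limit_buy(price=100, qty=6): fills=none; bids=[#5:6@100 #4:8@99] asks=[#1:5@102]
After op 7 [order #6] market_sell(qty=1): fills=#5x#6:1@100; bids=[#5:5@100 #4:8@99] asks=[#1:5@102]
After op 8 [order #7] limit_buy(price=96, qty=5): fills=none; bids=[#5:5@100 #4:8@99 #7:5@96] asks=[#1:5@102]
After op 9 [order #8] limit_sell(price=103, qty=9): fills=none; bids=[#5:5@100 #4:8@99 #7:5@96] asks=[#1:5@102 #8:9@103]
After op 10 [order #9] market_buy(qty=6): fills=#9x#1:5@102 #9x#8:1@103; bids=[#5:5@100 #4:8@99 #7:5@96] asks=[#8:8@103]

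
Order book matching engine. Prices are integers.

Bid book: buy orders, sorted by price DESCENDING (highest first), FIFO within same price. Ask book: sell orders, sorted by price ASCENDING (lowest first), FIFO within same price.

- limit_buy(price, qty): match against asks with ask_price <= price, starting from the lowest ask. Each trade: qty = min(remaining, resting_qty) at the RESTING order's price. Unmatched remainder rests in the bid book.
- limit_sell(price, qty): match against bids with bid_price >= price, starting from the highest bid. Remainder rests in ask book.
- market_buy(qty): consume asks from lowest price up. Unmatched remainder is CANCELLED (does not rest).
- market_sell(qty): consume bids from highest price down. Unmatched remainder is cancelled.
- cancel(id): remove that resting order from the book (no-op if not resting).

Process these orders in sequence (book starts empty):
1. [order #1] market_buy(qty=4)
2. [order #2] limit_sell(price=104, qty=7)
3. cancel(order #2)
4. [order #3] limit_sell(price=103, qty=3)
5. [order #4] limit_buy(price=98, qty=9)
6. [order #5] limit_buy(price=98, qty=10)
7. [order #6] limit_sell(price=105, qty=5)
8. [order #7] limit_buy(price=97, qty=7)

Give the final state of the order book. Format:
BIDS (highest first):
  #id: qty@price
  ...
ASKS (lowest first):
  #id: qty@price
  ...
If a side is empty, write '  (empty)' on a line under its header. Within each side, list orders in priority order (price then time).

Answer: BIDS (highest first):
  #4: 9@98
  #5: 10@98
  #7: 7@97
ASKS (lowest first):
  #3: 3@103
  #6: 5@105

Derivation:
After op 1 [order #1] market_buy(qty=4): fills=none; bids=[-] asks=[-]
After op 2 [order #2] limit_sell(price=104, qty=7): fills=none; bids=[-] asks=[#2:7@104]
After op 3 cancel(order #2): fills=none; bids=[-] asks=[-]
After op 4 [order #3] limit_sell(price=103, qty=3): fills=none; bids=[-] asks=[#3:3@103]
After op 5 [order #4] limit_buy(price=98, qty=9): fills=none; bids=[#4:9@98] asks=[#3:3@103]
After op 6 [order #5] limit_buy(price=98, qty=10): fills=none; bids=[#4:9@98 #5:10@98] asks=[#3:3@103]
After op 7 [order #6] limit_sell(price=105, qty=5): fills=none; bids=[#4:9@98 #5:10@98] asks=[#3:3@103 #6:5@105]
After op 8 [order #7] limit_buy(price=97, qty=7): fills=none; bids=[#4:9@98 #5:10@98 #7:7@97] asks=[#3:3@103 #6:5@105]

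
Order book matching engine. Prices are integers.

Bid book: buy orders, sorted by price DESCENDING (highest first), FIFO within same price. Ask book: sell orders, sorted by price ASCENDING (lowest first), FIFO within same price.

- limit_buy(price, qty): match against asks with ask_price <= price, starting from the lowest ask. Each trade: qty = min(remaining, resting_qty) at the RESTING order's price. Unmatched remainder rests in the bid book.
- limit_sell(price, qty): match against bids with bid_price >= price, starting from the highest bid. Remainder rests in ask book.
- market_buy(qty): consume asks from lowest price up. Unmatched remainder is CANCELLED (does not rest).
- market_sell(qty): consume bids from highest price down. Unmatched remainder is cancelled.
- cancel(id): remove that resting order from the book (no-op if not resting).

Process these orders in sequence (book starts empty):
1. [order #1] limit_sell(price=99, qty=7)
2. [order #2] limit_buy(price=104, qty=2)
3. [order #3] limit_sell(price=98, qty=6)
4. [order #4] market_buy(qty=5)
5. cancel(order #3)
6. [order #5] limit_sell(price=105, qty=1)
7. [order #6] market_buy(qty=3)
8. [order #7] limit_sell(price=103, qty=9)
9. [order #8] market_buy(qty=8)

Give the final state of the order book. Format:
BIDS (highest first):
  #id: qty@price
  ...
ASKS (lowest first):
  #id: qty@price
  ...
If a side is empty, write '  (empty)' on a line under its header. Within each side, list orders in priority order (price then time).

Answer: BIDS (highest first):
  (empty)
ASKS (lowest first):
  #7: 3@103
  #5: 1@105

Derivation:
After op 1 [order #1] limit_sell(price=99, qty=7): fills=none; bids=[-] asks=[#1:7@99]
After op 2 [order #2] limit_buy(price=104, qty=2): fills=#2x#1:2@99; bids=[-] asks=[#1:5@99]
After op 3 [order #3] limit_sell(price=98, qty=6): fills=none; bids=[-] asks=[#3:6@98 #1:5@99]
After op 4 [order #4] market_buy(qty=5): fills=#4x#3:5@98; bids=[-] asks=[#3:1@98 #1:5@99]
After op 5 cancel(order #3): fills=none; bids=[-] asks=[#1:5@99]
After op 6 [order #5] limit_sell(price=105, qty=1): fills=none; bids=[-] asks=[#1:5@99 #5:1@105]
After op 7 [order #6] market_buy(qty=3): fills=#6x#1:3@99; bids=[-] asks=[#1:2@99 #5:1@105]
After op 8 [order #7] limit_sell(price=103, qty=9): fills=none; bids=[-] asks=[#1:2@99 #7:9@103 #5:1@105]
After op 9 [order #8] market_buy(qty=8): fills=#8x#1:2@99 #8x#7:6@103; bids=[-] asks=[#7:3@103 #5:1@105]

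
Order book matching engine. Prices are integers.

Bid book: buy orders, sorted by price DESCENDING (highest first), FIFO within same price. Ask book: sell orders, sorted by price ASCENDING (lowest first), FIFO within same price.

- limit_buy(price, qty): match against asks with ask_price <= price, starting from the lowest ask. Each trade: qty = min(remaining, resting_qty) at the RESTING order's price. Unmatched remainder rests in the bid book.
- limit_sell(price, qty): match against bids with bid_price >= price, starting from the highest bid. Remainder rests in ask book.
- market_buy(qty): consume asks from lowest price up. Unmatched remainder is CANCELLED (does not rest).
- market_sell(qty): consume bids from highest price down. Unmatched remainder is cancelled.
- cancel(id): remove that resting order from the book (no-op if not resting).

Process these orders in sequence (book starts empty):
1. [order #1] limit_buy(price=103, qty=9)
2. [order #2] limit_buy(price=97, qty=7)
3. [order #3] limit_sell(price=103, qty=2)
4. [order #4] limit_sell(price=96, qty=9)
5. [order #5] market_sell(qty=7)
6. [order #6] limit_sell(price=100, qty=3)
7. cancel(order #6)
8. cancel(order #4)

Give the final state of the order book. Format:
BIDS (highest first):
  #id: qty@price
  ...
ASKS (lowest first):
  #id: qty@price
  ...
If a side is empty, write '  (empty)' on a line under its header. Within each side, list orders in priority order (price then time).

Answer: BIDS (highest first):
  (empty)
ASKS (lowest first):
  (empty)

Derivation:
After op 1 [order #1] limit_buy(price=103, qty=9): fills=none; bids=[#1:9@103] asks=[-]
After op 2 [order #2] limit_buy(price=97, qty=7): fills=none; bids=[#1:9@103 #2:7@97] asks=[-]
After op 3 [order #3] limit_sell(price=103, qty=2): fills=#1x#3:2@103; bids=[#1:7@103 #2:7@97] asks=[-]
After op 4 [order #4] limit_sell(price=96, qty=9): fills=#1x#4:7@103 #2x#4:2@97; bids=[#2:5@97] asks=[-]
After op 5 [order #5] market_sell(qty=7): fills=#2x#5:5@97; bids=[-] asks=[-]
After op 6 [order #6] limit_sell(price=100, qty=3): fills=none; bids=[-] asks=[#6:3@100]
After op 7 cancel(order #6): fills=none; bids=[-] asks=[-]
After op 8 cancel(order #4): fills=none; bids=[-] asks=[-]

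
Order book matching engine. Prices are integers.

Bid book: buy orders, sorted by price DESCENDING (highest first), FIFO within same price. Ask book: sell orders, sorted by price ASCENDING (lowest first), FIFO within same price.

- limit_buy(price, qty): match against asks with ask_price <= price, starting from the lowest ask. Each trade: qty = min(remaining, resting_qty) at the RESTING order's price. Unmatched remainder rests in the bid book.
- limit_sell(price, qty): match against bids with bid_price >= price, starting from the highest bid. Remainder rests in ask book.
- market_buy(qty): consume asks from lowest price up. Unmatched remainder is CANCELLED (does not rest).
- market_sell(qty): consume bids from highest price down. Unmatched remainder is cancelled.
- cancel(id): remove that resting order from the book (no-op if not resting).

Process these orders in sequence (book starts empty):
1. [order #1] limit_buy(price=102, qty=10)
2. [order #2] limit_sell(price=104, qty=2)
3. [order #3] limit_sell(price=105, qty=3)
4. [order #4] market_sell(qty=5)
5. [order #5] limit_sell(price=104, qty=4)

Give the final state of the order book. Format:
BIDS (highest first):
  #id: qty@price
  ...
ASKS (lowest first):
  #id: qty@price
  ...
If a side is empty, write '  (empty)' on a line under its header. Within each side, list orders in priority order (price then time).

After op 1 [order #1] limit_buy(price=102, qty=10): fills=none; bids=[#1:10@102] asks=[-]
After op 2 [order #2] limit_sell(price=104, qty=2): fills=none; bids=[#1:10@102] asks=[#2:2@104]
After op 3 [order #3] limit_sell(price=105, qty=3): fills=none; bids=[#1:10@102] asks=[#2:2@104 #3:3@105]
After op 4 [order #4] market_sell(qty=5): fills=#1x#4:5@102; bids=[#1:5@102] asks=[#2:2@104 #3:3@105]
After op 5 [order #5] limit_sell(price=104, qty=4): fills=none; bids=[#1:5@102] asks=[#2:2@104 #5:4@104 #3:3@105]

Answer: BIDS (highest first):
  #1: 5@102
ASKS (lowest first):
  #2: 2@104
  #5: 4@104
  #3: 3@105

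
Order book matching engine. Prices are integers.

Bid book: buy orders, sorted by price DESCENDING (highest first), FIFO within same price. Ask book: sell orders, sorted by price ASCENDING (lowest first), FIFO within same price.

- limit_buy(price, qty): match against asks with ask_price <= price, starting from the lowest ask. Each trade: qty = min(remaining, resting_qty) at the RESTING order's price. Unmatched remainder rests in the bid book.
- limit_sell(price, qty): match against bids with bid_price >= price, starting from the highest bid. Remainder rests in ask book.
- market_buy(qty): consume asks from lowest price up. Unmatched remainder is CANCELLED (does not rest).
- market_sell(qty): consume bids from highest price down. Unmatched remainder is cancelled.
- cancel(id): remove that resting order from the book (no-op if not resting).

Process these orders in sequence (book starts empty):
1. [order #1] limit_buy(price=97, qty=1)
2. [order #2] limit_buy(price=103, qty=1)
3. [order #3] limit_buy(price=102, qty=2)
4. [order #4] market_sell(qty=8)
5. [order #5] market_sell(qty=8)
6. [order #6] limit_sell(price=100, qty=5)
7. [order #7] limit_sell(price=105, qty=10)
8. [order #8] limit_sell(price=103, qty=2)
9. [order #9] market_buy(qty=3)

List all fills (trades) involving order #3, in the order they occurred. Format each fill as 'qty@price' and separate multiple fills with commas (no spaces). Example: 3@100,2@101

Answer: 2@102

Derivation:
After op 1 [order #1] limit_buy(price=97, qty=1): fills=none; bids=[#1:1@97] asks=[-]
After op 2 [order #2] limit_buy(price=103, qty=1): fills=none; bids=[#2:1@103 #1:1@97] asks=[-]
After op 3 [order #3] limit_buy(price=102, qty=2): fills=none; bids=[#2:1@103 #3:2@102 #1:1@97] asks=[-]
After op 4 [order #4] market_sell(qty=8): fills=#2x#4:1@103 #3x#4:2@102 #1x#4:1@97; bids=[-] asks=[-]
After op 5 [order #5] market_sell(qty=8): fills=none; bids=[-] asks=[-]
After op 6 [order #6] limit_sell(price=100, qty=5): fills=none; bids=[-] asks=[#6:5@100]
After op 7 [order #7] limit_sell(price=105, qty=10): fills=none; bids=[-] asks=[#6:5@100 #7:10@105]
After op 8 [order #8] limit_sell(price=103, qty=2): fills=none; bids=[-] asks=[#6:5@100 #8:2@103 #7:10@105]
After op 9 [order #9] market_buy(qty=3): fills=#9x#6:3@100; bids=[-] asks=[#6:2@100 #8:2@103 #7:10@105]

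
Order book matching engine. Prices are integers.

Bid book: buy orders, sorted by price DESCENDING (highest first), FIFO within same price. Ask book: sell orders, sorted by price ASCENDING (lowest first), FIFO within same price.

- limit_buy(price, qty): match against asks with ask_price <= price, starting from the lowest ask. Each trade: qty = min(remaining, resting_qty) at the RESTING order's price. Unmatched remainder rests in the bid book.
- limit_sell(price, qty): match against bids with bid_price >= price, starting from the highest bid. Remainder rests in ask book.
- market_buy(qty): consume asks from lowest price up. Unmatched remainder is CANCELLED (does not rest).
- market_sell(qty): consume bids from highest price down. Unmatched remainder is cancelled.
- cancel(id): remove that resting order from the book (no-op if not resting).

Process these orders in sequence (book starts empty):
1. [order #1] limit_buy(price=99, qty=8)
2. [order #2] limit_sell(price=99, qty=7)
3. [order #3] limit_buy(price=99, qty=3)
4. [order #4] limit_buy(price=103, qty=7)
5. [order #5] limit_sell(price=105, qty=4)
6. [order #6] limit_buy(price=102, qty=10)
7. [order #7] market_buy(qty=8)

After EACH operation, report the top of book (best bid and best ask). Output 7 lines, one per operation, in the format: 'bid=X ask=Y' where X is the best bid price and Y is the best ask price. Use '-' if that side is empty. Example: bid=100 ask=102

After op 1 [order #1] limit_buy(price=99, qty=8): fills=none; bids=[#1:8@99] asks=[-]
After op 2 [order #2] limit_sell(price=99, qty=7): fills=#1x#2:7@99; bids=[#1:1@99] asks=[-]
After op 3 [order #3] limit_buy(price=99, qty=3): fills=none; bids=[#1:1@99 #3:3@99] asks=[-]
After op 4 [order #4] limit_buy(price=103, qty=7): fills=none; bids=[#4:7@103 #1:1@99 #3:3@99] asks=[-]
After op 5 [order #5] limit_sell(price=105, qty=4): fills=none; bids=[#4:7@103 #1:1@99 #3:3@99] asks=[#5:4@105]
After op 6 [order #6] limit_buy(price=102, qty=10): fills=none; bids=[#4:7@103 #6:10@102 #1:1@99 #3:3@99] asks=[#5:4@105]
After op 7 [order #7] market_buy(qty=8): fills=#7x#5:4@105; bids=[#4:7@103 #6:10@102 #1:1@99 #3:3@99] asks=[-]

Answer: bid=99 ask=-
bid=99 ask=-
bid=99 ask=-
bid=103 ask=-
bid=103 ask=105
bid=103 ask=105
bid=103 ask=-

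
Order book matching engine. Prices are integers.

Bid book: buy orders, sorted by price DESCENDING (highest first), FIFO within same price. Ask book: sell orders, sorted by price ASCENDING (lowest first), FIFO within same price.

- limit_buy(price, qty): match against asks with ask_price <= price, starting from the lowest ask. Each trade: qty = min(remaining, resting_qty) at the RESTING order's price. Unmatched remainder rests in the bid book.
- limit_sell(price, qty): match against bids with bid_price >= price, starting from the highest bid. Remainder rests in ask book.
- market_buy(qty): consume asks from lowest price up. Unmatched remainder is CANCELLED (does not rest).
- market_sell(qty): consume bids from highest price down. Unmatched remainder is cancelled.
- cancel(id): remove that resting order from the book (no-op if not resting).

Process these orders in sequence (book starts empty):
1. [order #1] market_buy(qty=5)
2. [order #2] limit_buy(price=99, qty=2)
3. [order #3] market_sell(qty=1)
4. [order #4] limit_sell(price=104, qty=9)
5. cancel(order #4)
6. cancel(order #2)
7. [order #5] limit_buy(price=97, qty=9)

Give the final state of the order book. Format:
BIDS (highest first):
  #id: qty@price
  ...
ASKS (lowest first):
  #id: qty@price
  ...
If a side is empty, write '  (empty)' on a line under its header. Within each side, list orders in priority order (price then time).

After op 1 [order #1] market_buy(qty=5): fills=none; bids=[-] asks=[-]
After op 2 [order #2] limit_buy(price=99, qty=2): fills=none; bids=[#2:2@99] asks=[-]
After op 3 [order #3] market_sell(qty=1): fills=#2x#3:1@99; bids=[#2:1@99] asks=[-]
After op 4 [order #4] limit_sell(price=104, qty=9): fills=none; bids=[#2:1@99] asks=[#4:9@104]
After op 5 cancel(order #4): fills=none; bids=[#2:1@99] asks=[-]
After op 6 cancel(order #2): fills=none; bids=[-] asks=[-]
After op 7 [order #5] limit_buy(price=97, qty=9): fills=none; bids=[#5:9@97] asks=[-]

Answer: BIDS (highest first):
  #5: 9@97
ASKS (lowest first):
  (empty)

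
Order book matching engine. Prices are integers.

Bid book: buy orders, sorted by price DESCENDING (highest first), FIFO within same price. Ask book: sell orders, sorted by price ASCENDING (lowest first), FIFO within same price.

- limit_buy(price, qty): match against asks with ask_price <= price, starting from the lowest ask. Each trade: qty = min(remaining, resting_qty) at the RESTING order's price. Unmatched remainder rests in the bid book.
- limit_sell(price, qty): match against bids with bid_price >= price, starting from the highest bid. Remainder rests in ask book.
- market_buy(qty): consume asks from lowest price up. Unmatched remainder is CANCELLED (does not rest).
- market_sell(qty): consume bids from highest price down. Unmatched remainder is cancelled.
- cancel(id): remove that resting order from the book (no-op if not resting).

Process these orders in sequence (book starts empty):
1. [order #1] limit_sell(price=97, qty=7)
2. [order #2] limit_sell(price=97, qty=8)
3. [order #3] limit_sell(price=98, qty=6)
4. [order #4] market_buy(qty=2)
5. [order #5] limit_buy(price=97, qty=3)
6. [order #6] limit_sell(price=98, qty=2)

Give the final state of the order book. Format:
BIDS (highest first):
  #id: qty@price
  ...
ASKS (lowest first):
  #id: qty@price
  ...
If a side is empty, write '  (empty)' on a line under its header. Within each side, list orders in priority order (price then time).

Answer: BIDS (highest first):
  (empty)
ASKS (lowest first):
  #1: 2@97
  #2: 8@97
  #3: 6@98
  #6: 2@98

Derivation:
After op 1 [order #1] limit_sell(price=97, qty=7): fills=none; bids=[-] asks=[#1:7@97]
After op 2 [order #2] limit_sell(price=97, qty=8): fills=none; bids=[-] asks=[#1:7@97 #2:8@97]
After op 3 [order #3] limit_sell(price=98, qty=6): fills=none; bids=[-] asks=[#1:7@97 #2:8@97 #3:6@98]
After op 4 [order #4] market_buy(qty=2): fills=#4x#1:2@97; bids=[-] asks=[#1:5@97 #2:8@97 #3:6@98]
After op 5 [order #5] limit_buy(price=97, qty=3): fills=#5x#1:3@97; bids=[-] asks=[#1:2@97 #2:8@97 #3:6@98]
After op 6 [order #6] limit_sell(price=98, qty=2): fills=none; bids=[-] asks=[#1:2@97 #2:8@97 #3:6@98 #6:2@98]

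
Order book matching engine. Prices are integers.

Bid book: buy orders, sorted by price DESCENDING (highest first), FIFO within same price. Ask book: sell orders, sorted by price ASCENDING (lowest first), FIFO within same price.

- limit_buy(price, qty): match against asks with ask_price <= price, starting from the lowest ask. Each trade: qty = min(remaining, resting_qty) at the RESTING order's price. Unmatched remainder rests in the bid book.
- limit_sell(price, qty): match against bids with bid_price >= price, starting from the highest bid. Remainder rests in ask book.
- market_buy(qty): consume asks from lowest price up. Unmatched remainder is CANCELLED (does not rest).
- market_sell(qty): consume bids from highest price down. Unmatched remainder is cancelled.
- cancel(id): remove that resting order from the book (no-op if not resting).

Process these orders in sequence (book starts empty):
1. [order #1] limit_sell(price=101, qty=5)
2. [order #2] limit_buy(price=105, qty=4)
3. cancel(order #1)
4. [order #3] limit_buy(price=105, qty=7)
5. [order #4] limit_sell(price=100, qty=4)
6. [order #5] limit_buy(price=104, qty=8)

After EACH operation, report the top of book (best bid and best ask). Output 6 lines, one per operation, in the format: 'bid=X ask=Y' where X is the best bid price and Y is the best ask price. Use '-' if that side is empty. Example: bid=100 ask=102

Answer: bid=- ask=101
bid=- ask=101
bid=- ask=-
bid=105 ask=-
bid=105 ask=-
bid=105 ask=-

Derivation:
After op 1 [order #1] limit_sell(price=101, qty=5): fills=none; bids=[-] asks=[#1:5@101]
After op 2 [order #2] limit_buy(price=105, qty=4): fills=#2x#1:4@101; bids=[-] asks=[#1:1@101]
After op 3 cancel(order #1): fills=none; bids=[-] asks=[-]
After op 4 [order #3] limit_buy(price=105, qty=7): fills=none; bids=[#3:7@105] asks=[-]
After op 5 [order #4] limit_sell(price=100, qty=4): fills=#3x#4:4@105; bids=[#3:3@105] asks=[-]
After op 6 [order #5] limit_buy(price=104, qty=8): fills=none; bids=[#3:3@105 #5:8@104] asks=[-]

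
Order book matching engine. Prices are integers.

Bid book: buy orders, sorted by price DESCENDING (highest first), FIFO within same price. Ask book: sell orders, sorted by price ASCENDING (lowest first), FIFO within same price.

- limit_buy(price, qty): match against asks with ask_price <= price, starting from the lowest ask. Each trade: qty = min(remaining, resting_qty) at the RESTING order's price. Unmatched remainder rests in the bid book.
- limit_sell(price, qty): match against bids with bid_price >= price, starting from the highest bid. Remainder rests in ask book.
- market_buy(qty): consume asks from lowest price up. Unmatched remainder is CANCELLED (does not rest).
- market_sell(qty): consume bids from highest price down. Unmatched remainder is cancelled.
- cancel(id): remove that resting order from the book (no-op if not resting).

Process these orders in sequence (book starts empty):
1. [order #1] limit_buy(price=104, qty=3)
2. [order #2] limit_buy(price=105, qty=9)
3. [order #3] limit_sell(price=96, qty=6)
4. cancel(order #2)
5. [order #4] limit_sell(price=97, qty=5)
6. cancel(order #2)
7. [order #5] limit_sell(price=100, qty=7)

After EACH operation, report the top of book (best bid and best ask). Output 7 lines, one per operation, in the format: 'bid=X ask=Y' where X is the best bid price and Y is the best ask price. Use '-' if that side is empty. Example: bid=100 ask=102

After op 1 [order #1] limit_buy(price=104, qty=3): fills=none; bids=[#1:3@104] asks=[-]
After op 2 [order #2] limit_buy(price=105, qty=9): fills=none; bids=[#2:9@105 #1:3@104] asks=[-]
After op 3 [order #3] limit_sell(price=96, qty=6): fills=#2x#3:6@105; bids=[#2:3@105 #1:3@104] asks=[-]
After op 4 cancel(order #2): fills=none; bids=[#1:3@104] asks=[-]
After op 5 [order #4] limit_sell(price=97, qty=5): fills=#1x#4:3@104; bids=[-] asks=[#4:2@97]
After op 6 cancel(order #2): fills=none; bids=[-] asks=[#4:2@97]
After op 7 [order #5] limit_sell(price=100, qty=7): fills=none; bids=[-] asks=[#4:2@97 #5:7@100]

Answer: bid=104 ask=-
bid=105 ask=-
bid=105 ask=-
bid=104 ask=-
bid=- ask=97
bid=- ask=97
bid=- ask=97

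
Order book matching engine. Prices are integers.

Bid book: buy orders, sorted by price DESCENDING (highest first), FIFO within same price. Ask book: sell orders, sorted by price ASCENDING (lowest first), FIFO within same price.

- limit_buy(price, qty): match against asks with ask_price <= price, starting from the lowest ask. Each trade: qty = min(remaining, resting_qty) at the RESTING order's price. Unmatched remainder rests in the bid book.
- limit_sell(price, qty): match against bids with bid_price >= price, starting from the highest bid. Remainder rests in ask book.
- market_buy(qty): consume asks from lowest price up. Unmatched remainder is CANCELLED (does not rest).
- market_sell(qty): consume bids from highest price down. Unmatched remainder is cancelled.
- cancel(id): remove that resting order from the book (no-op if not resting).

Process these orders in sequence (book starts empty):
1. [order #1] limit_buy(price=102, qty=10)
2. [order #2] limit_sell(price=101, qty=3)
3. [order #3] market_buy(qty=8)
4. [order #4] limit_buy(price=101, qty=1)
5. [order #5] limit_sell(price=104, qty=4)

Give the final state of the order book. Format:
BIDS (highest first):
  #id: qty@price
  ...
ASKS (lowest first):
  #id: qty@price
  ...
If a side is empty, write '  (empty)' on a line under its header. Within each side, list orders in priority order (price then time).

Answer: BIDS (highest first):
  #1: 7@102
  #4: 1@101
ASKS (lowest first):
  #5: 4@104

Derivation:
After op 1 [order #1] limit_buy(price=102, qty=10): fills=none; bids=[#1:10@102] asks=[-]
After op 2 [order #2] limit_sell(price=101, qty=3): fills=#1x#2:3@102; bids=[#1:7@102] asks=[-]
After op 3 [order #3] market_buy(qty=8): fills=none; bids=[#1:7@102] asks=[-]
After op 4 [order #4] limit_buy(price=101, qty=1): fills=none; bids=[#1:7@102 #4:1@101] asks=[-]
After op 5 [order #5] limit_sell(price=104, qty=4): fills=none; bids=[#1:7@102 #4:1@101] asks=[#5:4@104]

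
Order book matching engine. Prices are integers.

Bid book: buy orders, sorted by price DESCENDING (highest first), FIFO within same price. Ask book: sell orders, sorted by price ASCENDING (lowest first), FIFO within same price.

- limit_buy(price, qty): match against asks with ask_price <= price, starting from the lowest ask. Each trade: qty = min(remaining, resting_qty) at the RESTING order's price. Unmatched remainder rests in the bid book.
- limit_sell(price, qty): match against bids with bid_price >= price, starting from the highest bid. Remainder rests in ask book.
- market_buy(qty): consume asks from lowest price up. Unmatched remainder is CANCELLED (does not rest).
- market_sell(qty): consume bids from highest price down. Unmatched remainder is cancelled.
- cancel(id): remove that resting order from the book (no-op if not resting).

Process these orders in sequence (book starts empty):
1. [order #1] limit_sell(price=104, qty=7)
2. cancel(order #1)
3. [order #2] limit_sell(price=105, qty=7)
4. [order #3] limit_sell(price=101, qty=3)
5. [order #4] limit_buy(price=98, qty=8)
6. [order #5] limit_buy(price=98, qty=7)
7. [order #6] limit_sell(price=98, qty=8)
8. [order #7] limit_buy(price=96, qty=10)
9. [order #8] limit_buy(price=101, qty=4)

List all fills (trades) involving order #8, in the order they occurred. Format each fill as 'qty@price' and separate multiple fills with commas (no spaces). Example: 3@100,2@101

Answer: 3@101

Derivation:
After op 1 [order #1] limit_sell(price=104, qty=7): fills=none; bids=[-] asks=[#1:7@104]
After op 2 cancel(order #1): fills=none; bids=[-] asks=[-]
After op 3 [order #2] limit_sell(price=105, qty=7): fills=none; bids=[-] asks=[#2:7@105]
After op 4 [order #3] limit_sell(price=101, qty=3): fills=none; bids=[-] asks=[#3:3@101 #2:7@105]
After op 5 [order #4] limit_buy(price=98, qty=8): fills=none; bids=[#4:8@98] asks=[#3:3@101 #2:7@105]
After op 6 [order #5] limit_buy(price=98, qty=7): fills=none; bids=[#4:8@98 #5:7@98] asks=[#3:3@101 #2:7@105]
After op 7 [order #6] limit_sell(price=98, qty=8): fills=#4x#6:8@98; bids=[#5:7@98] asks=[#3:3@101 #2:7@105]
After op 8 [order #7] limit_buy(price=96, qty=10): fills=none; bids=[#5:7@98 #7:10@96] asks=[#3:3@101 #2:7@105]
After op 9 [order #8] limit_buy(price=101, qty=4): fills=#8x#3:3@101; bids=[#8:1@101 #5:7@98 #7:10@96] asks=[#2:7@105]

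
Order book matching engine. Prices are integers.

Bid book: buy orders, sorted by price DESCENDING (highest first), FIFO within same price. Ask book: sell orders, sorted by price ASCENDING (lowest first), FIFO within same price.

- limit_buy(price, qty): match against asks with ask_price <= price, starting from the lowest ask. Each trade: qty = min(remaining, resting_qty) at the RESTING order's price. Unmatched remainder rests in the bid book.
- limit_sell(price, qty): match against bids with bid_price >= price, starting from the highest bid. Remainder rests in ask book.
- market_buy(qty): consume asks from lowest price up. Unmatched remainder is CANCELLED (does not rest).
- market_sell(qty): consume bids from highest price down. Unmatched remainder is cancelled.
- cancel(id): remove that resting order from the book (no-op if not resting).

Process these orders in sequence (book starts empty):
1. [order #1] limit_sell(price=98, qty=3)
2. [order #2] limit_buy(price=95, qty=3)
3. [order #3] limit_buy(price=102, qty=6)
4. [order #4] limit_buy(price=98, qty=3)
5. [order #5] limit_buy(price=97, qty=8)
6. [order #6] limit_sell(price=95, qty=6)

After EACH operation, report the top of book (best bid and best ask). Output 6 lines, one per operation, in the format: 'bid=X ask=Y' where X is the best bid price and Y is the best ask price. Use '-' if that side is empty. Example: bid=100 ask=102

Answer: bid=- ask=98
bid=95 ask=98
bid=102 ask=-
bid=102 ask=-
bid=102 ask=-
bid=97 ask=-

Derivation:
After op 1 [order #1] limit_sell(price=98, qty=3): fills=none; bids=[-] asks=[#1:3@98]
After op 2 [order #2] limit_buy(price=95, qty=3): fills=none; bids=[#2:3@95] asks=[#1:3@98]
After op 3 [order #3] limit_buy(price=102, qty=6): fills=#3x#1:3@98; bids=[#3:3@102 #2:3@95] asks=[-]
After op 4 [order #4] limit_buy(price=98, qty=3): fills=none; bids=[#3:3@102 #4:3@98 #2:3@95] asks=[-]
After op 5 [order #5] limit_buy(price=97, qty=8): fills=none; bids=[#3:3@102 #4:3@98 #5:8@97 #2:3@95] asks=[-]
After op 6 [order #6] limit_sell(price=95, qty=6): fills=#3x#6:3@102 #4x#6:3@98; bids=[#5:8@97 #2:3@95] asks=[-]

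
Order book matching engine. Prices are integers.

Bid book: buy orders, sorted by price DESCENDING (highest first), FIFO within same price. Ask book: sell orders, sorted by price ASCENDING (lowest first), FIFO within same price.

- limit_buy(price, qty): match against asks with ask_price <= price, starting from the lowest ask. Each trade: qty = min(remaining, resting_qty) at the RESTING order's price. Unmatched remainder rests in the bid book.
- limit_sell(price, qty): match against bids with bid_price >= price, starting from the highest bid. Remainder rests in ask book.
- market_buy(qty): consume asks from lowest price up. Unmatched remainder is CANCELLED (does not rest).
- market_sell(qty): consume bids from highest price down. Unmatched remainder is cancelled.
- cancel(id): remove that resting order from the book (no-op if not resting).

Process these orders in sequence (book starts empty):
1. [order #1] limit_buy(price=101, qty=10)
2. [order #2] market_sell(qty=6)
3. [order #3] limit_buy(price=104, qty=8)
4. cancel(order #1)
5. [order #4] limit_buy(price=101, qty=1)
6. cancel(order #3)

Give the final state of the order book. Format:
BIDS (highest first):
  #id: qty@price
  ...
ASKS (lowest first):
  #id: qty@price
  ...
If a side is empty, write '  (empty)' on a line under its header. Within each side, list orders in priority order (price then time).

Answer: BIDS (highest first):
  #4: 1@101
ASKS (lowest first):
  (empty)

Derivation:
After op 1 [order #1] limit_buy(price=101, qty=10): fills=none; bids=[#1:10@101] asks=[-]
After op 2 [order #2] market_sell(qty=6): fills=#1x#2:6@101; bids=[#1:4@101] asks=[-]
After op 3 [order #3] limit_buy(price=104, qty=8): fills=none; bids=[#3:8@104 #1:4@101] asks=[-]
After op 4 cancel(order #1): fills=none; bids=[#3:8@104] asks=[-]
After op 5 [order #4] limit_buy(price=101, qty=1): fills=none; bids=[#3:8@104 #4:1@101] asks=[-]
After op 6 cancel(order #3): fills=none; bids=[#4:1@101] asks=[-]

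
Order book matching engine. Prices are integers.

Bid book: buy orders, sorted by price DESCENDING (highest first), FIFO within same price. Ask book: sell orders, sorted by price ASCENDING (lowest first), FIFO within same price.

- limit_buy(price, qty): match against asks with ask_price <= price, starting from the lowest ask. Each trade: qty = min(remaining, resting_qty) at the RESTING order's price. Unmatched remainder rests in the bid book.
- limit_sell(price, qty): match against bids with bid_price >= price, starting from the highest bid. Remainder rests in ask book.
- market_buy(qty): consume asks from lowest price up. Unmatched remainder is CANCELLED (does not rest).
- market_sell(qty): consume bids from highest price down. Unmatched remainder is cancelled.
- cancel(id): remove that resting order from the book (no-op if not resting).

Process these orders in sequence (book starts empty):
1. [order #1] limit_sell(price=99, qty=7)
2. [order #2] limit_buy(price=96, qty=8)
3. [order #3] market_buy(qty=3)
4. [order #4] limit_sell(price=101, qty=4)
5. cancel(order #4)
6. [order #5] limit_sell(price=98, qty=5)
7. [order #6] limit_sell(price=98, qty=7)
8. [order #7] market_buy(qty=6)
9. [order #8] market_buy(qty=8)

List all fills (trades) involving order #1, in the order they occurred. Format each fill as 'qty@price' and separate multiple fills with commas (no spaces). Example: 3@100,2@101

After op 1 [order #1] limit_sell(price=99, qty=7): fills=none; bids=[-] asks=[#1:7@99]
After op 2 [order #2] limit_buy(price=96, qty=8): fills=none; bids=[#2:8@96] asks=[#1:7@99]
After op 3 [order #3] market_buy(qty=3): fills=#3x#1:3@99; bids=[#2:8@96] asks=[#1:4@99]
After op 4 [order #4] limit_sell(price=101, qty=4): fills=none; bids=[#2:8@96] asks=[#1:4@99 #4:4@101]
After op 5 cancel(order #4): fills=none; bids=[#2:8@96] asks=[#1:4@99]
After op 6 [order #5] limit_sell(price=98, qty=5): fills=none; bids=[#2:8@96] asks=[#5:5@98 #1:4@99]
After op 7 [order #6] limit_sell(price=98, qty=7): fills=none; bids=[#2:8@96] asks=[#5:5@98 #6:7@98 #1:4@99]
After op 8 [order #7] market_buy(qty=6): fills=#7x#5:5@98 #7x#6:1@98; bids=[#2:8@96] asks=[#6:6@98 #1:4@99]
After op 9 [order #8] market_buy(qty=8): fills=#8x#6:6@98 #8x#1:2@99; bids=[#2:8@96] asks=[#1:2@99]

Answer: 3@99,2@99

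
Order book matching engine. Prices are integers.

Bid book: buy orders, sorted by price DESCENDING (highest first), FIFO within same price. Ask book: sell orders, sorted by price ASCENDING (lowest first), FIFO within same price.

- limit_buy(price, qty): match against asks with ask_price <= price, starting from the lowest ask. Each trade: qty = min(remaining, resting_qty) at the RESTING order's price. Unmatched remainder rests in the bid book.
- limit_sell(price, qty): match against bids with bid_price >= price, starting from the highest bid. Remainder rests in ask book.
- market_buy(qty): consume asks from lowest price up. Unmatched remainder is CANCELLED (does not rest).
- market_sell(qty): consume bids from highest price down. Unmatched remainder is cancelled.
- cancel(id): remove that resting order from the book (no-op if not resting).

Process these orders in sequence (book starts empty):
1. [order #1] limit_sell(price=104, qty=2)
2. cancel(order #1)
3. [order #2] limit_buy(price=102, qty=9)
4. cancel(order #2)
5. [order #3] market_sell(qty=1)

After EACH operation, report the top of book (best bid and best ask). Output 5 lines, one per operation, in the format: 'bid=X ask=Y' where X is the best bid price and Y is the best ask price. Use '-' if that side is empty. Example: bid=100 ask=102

Answer: bid=- ask=104
bid=- ask=-
bid=102 ask=-
bid=- ask=-
bid=- ask=-

Derivation:
After op 1 [order #1] limit_sell(price=104, qty=2): fills=none; bids=[-] asks=[#1:2@104]
After op 2 cancel(order #1): fills=none; bids=[-] asks=[-]
After op 3 [order #2] limit_buy(price=102, qty=9): fills=none; bids=[#2:9@102] asks=[-]
After op 4 cancel(order #2): fills=none; bids=[-] asks=[-]
After op 5 [order #3] market_sell(qty=1): fills=none; bids=[-] asks=[-]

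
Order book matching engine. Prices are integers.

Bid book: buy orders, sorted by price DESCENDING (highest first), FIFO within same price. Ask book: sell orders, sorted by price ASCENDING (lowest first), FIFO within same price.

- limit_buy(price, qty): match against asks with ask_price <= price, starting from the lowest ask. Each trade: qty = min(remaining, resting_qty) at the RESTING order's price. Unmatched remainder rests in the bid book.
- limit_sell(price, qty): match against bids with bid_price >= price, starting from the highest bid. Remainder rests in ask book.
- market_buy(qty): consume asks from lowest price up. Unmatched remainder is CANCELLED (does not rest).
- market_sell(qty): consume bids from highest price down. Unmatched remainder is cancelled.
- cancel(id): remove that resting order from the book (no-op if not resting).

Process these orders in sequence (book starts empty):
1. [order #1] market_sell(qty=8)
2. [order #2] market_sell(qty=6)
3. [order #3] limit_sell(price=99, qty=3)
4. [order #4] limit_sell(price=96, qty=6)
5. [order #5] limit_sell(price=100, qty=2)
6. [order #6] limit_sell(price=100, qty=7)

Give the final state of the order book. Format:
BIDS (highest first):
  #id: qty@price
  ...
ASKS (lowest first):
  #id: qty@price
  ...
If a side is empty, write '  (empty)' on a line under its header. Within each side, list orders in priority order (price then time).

After op 1 [order #1] market_sell(qty=8): fills=none; bids=[-] asks=[-]
After op 2 [order #2] market_sell(qty=6): fills=none; bids=[-] asks=[-]
After op 3 [order #3] limit_sell(price=99, qty=3): fills=none; bids=[-] asks=[#3:3@99]
After op 4 [order #4] limit_sell(price=96, qty=6): fills=none; bids=[-] asks=[#4:6@96 #3:3@99]
After op 5 [order #5] limit_sell(price=100, qty=2): fills=none; bids=[-] asks=[#4:6@96 #3:3@99 #5:2@100]
After op 6 [order #6] limit_sell(price=100, qty=7): fills=none; bids=[-] asks=[#4:6@96 #3:3@99 #5:2@100 #6:7@100]

Answer: BIDS (highest first):
  (empty)
ASKS (lowest first):
  #4: 6@96
  #3: 3@99
  #5: 2@100
  #6: 7@100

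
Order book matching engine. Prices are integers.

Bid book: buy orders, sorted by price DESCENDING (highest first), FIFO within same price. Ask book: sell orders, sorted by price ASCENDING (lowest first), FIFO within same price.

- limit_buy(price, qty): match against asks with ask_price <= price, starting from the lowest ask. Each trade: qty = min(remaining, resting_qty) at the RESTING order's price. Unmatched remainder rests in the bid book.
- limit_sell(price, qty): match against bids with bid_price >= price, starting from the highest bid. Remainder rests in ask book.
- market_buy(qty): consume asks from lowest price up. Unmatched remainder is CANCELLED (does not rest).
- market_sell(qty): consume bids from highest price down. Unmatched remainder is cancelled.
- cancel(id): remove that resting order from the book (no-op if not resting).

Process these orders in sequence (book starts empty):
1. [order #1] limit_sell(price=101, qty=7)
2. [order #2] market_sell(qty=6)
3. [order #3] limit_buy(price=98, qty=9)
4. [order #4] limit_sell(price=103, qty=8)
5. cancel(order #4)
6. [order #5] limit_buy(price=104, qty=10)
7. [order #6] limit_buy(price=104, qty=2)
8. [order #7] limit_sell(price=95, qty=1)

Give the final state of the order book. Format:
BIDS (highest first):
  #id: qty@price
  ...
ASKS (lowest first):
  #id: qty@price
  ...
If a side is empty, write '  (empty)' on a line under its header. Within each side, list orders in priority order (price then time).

Answer: BIDS (highest first):
  #5: 2@104
  #6: 2@104
  #3: 9@98
ASKS (lowest first):
  (empty)

Derivation:
After op 1 [order #1] limit_sell(price=101, qty=7): fills=none; bids=[-] asks=[#1:7@101]
After op 2 [order #2] market_sell(qty=6): fills=none; bids=[-] asks=[#1:7@101]
After op 3 [order #3] limit_buy(price=98, qty=9): fills=none; bids=[#3:9@98] asks=[#1:7@101]
After op 4 [order #4] limit_sell(price=103, qty=8): fills=none; bids=[#3:9@98] asks=[#1:7@101 #4:8@103]
After op 5 cancel(order #4): fills=none; bids=[#3:9@98] asks=[#1:7@101]
After op 6 [order #5] limit_buy(price=104, qty=10): fills=#5x#1:7@101; bids=[#5:3@104 #3:9@98] asks=[-]
After op 7 [order #6] limit_buy(price=104, qty=2): fills=none; bids=[#5:3@104 #6:2@104 #3:9@98] asks=[-]
After op 8 [order #7] limit_sell(price=95, qty=1): fills=#5x#7:1@104; bids=[#5:2@104 #6:2@104 #3:9@98] asks=[-]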